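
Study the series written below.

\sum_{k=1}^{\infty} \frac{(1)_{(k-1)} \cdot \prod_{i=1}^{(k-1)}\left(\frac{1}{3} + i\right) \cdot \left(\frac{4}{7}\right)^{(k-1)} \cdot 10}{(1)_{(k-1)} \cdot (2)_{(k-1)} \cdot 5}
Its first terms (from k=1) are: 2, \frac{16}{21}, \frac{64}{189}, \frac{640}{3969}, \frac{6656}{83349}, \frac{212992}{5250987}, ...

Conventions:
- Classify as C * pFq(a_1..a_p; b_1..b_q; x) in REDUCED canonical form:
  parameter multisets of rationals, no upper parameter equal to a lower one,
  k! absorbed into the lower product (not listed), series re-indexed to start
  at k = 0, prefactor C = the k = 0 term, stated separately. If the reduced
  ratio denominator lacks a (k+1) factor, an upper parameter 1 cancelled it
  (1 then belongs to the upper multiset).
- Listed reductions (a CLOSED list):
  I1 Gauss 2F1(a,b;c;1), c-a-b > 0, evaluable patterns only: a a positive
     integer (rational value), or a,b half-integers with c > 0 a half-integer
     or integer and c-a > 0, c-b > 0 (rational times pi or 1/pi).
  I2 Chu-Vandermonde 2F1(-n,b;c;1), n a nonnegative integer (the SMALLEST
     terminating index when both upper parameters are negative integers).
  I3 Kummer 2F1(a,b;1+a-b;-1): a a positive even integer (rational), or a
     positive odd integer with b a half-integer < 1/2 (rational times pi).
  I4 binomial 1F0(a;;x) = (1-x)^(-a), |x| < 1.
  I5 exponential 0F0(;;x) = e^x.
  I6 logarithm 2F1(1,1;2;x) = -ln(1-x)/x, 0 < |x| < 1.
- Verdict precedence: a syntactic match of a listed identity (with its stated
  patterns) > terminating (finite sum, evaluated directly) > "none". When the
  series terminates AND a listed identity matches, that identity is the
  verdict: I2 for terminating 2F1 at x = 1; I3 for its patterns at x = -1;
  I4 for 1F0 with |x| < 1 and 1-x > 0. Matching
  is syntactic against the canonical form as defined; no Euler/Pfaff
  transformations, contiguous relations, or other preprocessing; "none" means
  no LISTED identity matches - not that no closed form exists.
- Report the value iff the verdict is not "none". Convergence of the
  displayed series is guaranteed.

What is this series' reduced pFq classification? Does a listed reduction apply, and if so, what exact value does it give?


With C = 2: the canonical form is 2F1(1, \frac{4}{3}; 2; \frac{4}{7}). Verdict: none. No listed pattern accepts 2F1(1, \frac{4}{3}; 2; \frac{4}{7}).

First insight: t_0 = 2 here, and (1)_k (prefactor 2) is k! itself.
Consecutive-term ratio: r(k) = \frac{4}{7} * (k+1) (k+\frac{4}{3}) / [(k+2) (k+1)] - rational in k, leading ratio \frac{4}{7}; with t_0 = 2, classification follows.


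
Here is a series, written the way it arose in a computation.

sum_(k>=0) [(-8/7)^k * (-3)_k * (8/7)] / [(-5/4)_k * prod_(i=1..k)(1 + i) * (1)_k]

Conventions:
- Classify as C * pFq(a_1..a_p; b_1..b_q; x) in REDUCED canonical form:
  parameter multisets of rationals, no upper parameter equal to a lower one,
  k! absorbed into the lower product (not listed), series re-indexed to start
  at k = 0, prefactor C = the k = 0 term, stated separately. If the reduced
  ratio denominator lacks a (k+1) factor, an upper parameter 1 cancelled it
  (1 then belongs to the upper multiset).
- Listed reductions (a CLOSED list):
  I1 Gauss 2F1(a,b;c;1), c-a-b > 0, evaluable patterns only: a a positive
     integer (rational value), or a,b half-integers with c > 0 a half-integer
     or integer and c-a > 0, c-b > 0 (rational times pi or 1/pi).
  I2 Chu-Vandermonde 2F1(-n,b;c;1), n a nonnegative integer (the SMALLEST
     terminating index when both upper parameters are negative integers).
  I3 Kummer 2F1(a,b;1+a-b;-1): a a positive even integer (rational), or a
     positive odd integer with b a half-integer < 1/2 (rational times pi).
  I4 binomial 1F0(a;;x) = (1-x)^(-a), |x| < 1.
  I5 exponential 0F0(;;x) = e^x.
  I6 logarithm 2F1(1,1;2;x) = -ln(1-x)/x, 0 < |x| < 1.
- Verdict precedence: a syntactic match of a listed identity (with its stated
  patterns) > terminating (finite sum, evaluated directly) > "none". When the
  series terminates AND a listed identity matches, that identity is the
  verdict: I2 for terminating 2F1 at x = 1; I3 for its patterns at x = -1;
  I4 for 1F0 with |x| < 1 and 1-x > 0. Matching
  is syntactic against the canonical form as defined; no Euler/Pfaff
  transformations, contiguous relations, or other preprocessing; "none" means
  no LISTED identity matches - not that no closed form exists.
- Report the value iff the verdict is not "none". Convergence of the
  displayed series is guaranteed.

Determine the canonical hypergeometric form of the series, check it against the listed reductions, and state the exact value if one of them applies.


x = -8/7 here; the reduced form reads 1F2, upper {-3}, lower {-5/4, 2}, C = 8/7. Verdict: terminating at k = 3: the factor (-3)_k kills every later term; summing the 4 survivors is exact. Exact value: 244952/108045.

Key observation: x = (-8/7) and (1)_k (prefactor 8/7) is k! itself.
Term ratio: r(k) = (-8/7) * (k-3) / [(k-5/4) (k+2) (k+1)] - rational in k. x = (-8/7); t_0 = 8/7; negate the roots.


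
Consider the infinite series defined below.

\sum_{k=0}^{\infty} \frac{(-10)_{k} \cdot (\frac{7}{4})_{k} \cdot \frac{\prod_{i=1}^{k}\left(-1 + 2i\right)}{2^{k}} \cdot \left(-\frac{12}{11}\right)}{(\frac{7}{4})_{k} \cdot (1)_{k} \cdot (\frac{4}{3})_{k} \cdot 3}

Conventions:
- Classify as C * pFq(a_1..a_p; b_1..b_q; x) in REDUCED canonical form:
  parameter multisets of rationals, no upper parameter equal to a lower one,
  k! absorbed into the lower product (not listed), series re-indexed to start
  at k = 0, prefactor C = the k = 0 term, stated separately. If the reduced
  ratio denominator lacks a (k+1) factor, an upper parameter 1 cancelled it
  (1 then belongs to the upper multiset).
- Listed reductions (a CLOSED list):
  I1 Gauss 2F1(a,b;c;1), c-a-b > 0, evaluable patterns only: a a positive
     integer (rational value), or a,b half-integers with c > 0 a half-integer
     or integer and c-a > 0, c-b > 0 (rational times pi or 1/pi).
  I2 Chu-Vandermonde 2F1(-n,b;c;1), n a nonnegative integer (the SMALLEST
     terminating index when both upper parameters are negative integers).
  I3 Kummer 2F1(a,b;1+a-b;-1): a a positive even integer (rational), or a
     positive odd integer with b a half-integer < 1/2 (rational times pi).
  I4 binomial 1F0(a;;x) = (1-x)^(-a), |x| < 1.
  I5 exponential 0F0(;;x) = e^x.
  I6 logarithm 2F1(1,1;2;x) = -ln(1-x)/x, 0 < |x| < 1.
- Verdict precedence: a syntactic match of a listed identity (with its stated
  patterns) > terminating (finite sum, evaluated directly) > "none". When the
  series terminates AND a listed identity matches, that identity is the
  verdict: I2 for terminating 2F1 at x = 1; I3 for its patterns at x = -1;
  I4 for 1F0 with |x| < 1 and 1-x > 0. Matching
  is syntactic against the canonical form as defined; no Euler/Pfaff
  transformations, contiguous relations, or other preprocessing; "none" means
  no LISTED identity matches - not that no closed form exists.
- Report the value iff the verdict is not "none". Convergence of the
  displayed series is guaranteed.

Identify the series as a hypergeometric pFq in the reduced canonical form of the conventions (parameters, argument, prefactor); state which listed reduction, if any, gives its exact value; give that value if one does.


The tell: t_0 being -\frac{4}{11}, (1)_k (prefactor -4/11) is k! itself.
Step ratio: r(k) = 1 * (k-10) (k+\frac{1}{2}) / [(k+\frac{4}{3}) (k+1)] ; factor over Q: parameters, x = 1, and C = -\frac{4}{11}.

At argument 1: a 2F1 with upper {-10, \frac{1}{2}}, lower {\frac{4}{3}}, scaled by C = -\frac{4}{11}. Verdict (x = 1): Chu-Vandermonde (I2) applies (terminating 2F1 at x = 1 with n = 10, b = 1/2, c = \frac{4}{3}). Value: -\frac{68325741131}{772786094080}.


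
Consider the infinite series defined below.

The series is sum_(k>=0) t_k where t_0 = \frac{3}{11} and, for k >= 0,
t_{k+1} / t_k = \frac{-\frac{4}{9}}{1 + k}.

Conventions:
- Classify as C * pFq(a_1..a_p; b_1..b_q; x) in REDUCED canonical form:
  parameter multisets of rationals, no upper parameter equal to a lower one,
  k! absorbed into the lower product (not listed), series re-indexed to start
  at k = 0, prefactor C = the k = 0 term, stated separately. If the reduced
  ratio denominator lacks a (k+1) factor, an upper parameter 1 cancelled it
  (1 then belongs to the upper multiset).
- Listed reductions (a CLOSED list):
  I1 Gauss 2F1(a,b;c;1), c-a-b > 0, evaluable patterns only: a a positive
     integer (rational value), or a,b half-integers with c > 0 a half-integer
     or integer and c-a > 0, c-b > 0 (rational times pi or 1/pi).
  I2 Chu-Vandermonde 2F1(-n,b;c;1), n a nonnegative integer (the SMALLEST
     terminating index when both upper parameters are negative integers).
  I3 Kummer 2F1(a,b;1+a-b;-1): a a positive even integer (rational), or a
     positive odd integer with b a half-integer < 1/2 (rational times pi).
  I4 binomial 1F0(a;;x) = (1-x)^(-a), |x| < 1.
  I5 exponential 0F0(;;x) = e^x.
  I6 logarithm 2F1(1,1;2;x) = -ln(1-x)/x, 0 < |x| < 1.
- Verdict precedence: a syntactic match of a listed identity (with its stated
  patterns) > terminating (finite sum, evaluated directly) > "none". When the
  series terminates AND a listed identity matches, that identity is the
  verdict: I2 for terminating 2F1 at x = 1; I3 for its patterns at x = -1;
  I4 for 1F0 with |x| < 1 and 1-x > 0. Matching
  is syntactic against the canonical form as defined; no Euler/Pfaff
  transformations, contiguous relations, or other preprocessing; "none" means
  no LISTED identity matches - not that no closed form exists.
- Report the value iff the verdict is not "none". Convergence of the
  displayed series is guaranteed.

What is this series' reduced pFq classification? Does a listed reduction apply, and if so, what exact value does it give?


The series (x = -\frac{4}{9}) is 0F0: upper {-}, lower {-}, prefactor \frac{3}{11}. Verdict at x = -\frac{4}{9}: the I5 exponential reduction matches (the 0F0 exponential series at x = -\frac{4}{9}). Value: \frac{3}{11} \cdot e^{-\frac{4}{9}}.

Key observation: from the first term \frac{3}{11}: the expanded ratio factors over Q; C = 3/11, roots give parameters.
Adjacent-term ratio: r(k) = -\frac{4}{9} * 1 / [(k+1)] - rational; roots negated = parameters, x = -\frac{4}{9}, C = \frac{3}{11}.


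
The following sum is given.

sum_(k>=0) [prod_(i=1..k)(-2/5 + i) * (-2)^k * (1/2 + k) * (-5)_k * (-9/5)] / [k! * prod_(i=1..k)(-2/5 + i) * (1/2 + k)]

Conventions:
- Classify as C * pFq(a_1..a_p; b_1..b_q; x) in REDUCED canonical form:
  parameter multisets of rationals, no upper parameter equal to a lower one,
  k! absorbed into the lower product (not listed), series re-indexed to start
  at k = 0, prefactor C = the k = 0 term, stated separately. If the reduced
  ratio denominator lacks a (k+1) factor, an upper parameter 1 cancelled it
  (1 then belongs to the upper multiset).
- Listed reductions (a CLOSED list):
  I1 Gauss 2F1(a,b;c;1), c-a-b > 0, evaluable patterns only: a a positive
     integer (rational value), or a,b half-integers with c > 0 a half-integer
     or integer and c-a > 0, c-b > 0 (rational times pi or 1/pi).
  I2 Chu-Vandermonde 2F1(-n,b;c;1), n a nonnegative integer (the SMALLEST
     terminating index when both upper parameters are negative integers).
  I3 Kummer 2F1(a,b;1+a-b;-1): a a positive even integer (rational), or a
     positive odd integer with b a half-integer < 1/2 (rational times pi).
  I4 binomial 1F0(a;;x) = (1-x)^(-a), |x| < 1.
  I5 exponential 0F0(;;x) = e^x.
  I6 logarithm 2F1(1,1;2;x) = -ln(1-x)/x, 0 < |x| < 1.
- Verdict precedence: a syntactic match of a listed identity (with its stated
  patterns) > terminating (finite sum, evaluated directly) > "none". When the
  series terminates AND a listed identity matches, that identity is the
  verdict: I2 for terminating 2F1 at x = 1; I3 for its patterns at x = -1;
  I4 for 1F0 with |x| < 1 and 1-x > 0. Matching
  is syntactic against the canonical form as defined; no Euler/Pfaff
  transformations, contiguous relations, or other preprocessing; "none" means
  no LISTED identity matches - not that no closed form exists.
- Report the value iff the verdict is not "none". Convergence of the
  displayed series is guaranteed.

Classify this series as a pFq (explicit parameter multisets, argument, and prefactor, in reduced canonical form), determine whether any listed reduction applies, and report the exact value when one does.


This is -9/5 * 1F0(-5; -; -2) in reduced canonical form. Verdict: terminating - no listed pattern fits, but -5 in the upper list cuts the series at k = 5; direct evaluation. Value: -2187/5.

Structural cue: from the first term -9/5: the running product (C = -9/5, x = -2) telescopes to a rising factorial.
Ratio: r(k) = (-2) * (k-5) / [(k+1)] - rational in k. x = (-2); t_0 = -9/5; negate the roots.


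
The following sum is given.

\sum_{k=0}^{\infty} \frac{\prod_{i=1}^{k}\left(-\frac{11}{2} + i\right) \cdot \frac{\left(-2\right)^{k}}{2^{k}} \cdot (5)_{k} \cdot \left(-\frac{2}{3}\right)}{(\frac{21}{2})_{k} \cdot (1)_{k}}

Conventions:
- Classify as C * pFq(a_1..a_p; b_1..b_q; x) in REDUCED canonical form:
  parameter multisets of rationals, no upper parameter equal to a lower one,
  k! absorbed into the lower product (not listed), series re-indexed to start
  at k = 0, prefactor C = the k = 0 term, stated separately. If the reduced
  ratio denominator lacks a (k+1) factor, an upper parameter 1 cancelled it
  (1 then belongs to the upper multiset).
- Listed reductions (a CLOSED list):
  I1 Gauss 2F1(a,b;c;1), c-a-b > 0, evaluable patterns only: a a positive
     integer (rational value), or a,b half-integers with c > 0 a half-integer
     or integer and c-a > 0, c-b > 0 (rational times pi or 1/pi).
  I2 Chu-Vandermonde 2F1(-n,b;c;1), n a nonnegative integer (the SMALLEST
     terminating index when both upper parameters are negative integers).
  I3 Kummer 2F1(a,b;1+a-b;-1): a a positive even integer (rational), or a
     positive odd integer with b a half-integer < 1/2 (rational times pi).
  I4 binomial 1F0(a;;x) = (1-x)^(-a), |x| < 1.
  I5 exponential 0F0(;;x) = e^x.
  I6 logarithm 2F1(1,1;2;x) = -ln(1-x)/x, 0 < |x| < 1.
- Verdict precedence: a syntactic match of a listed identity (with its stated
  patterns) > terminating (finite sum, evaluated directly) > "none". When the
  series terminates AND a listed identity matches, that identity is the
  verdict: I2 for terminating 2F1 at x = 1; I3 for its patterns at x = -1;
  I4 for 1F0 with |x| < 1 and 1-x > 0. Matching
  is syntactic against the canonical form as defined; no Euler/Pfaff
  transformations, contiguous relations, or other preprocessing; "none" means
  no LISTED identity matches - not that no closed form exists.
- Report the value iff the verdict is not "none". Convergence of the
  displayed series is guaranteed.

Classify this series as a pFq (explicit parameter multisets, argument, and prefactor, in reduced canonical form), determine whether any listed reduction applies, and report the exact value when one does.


At argument -1: a 2F1 with upper {-\frac{9}{2}, 5}, lower {\frac{21}{2}}, scaled by C = -\frac{2}{3}. Verdict: this is Kummer's theorem (I3) (x = -1; c = \frac{21}{2} equals 1+a-b for upper {-\frac{9}{2}, 5}: listed pattern). Exact value: \left(-\frac{692835}{524288}\right) \cdot \pi.

First insight: x = -1 and the running product (prefactor -2/3) telescopes to a rising factorial.
Ratio: r(k) = -1 * (k-\frac{9}{2}) (k+5) / [(k+\frac{21}{2}) (k+1)] ; factor over Q: parameters, x = -1, and C = -\frac{2}{3}.


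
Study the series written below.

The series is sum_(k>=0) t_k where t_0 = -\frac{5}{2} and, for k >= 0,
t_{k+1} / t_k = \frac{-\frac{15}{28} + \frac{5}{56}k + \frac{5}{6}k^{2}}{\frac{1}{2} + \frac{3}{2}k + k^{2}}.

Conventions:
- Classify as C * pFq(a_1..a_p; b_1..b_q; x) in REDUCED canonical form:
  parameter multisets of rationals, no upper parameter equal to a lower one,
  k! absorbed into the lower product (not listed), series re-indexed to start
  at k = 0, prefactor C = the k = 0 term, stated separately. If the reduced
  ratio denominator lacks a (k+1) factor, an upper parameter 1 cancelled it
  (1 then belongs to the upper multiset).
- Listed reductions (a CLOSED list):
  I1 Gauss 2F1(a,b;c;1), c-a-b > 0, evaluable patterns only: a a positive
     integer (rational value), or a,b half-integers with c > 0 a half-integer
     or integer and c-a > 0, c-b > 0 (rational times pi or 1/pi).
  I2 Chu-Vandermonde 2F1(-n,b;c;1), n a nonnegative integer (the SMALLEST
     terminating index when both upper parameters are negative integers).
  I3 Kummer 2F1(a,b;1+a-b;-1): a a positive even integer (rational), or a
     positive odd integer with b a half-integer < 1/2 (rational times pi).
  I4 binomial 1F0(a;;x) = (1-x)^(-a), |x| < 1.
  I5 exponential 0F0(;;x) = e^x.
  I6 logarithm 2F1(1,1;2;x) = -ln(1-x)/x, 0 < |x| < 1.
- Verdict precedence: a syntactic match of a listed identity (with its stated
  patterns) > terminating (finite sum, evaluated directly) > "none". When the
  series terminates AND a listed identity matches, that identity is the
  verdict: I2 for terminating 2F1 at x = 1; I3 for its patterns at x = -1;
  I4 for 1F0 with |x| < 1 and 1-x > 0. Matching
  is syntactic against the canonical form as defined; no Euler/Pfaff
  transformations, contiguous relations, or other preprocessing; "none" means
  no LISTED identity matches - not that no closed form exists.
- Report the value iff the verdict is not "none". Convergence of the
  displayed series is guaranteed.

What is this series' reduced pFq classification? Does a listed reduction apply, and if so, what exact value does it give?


At argument \frac{5}{6}: a 2F1 with upper {-\frac{3}{4}, \frac{6}{7}}, lower {\frac{1}{2}}, scaled by C = -\frac{5}{2}. Verdict: none (x = \frac{5}{6}): each listed identity misses the multisets {-\frac{3}{4}, \frac{6}{7}} ; {\frac{1}{2}}.

Structural cue: t_0 = -\frac{5}{2} here, and roots of the ratio polynomials (C = -5/2) are the negated parameters.
Adjacent-term ratio: r(k) = \frac{5}{6} * (k-\frac{3}{4}) (k+\frac{6}{7}) / [(k+\frac{1}{2}) (k+1)] - rational in k, leading ratio \frac{5}{6}; with t_0 = -\frac{5}{2}, classification follows.


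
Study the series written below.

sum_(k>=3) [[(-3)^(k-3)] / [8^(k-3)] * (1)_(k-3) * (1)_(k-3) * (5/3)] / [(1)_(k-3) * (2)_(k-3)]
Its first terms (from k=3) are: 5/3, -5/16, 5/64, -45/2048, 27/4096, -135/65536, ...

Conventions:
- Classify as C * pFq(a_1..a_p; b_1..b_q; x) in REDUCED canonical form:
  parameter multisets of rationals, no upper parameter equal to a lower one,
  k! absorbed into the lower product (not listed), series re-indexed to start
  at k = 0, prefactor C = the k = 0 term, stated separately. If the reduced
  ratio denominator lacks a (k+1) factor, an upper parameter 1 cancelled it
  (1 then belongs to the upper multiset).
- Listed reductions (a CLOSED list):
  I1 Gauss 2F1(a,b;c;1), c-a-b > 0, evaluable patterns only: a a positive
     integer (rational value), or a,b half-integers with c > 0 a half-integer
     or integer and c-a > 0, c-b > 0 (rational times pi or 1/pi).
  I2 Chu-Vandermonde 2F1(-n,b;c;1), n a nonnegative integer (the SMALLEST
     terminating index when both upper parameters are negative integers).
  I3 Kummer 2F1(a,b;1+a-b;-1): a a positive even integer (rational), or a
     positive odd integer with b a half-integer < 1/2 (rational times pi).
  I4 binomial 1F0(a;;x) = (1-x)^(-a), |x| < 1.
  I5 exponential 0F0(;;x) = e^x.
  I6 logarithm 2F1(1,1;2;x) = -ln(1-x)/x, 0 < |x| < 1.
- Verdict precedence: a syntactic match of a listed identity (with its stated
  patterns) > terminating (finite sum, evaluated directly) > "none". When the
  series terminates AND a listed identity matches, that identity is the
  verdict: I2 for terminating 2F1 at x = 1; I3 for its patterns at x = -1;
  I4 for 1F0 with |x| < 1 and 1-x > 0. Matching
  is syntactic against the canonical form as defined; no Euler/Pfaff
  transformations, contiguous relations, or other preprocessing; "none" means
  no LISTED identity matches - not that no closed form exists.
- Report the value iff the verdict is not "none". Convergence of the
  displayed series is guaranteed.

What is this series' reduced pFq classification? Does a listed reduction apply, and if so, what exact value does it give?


Reduced: x = -3/8, 2F1, upper = {1, 1}, lower = {2}, C = 5/3. Verdict: the logarithmic series (I6) matches (the logarithm: parameters (1,1;2), x = -3/8). Value: (40/9) * ln(11/8).

The tell: t_0 being 5/3, (1)_k (prefactor 5/3) is k! itself.
Ratio: r(k) = (-3/8) * (k+1) (k+1) / [(k+2) (k+1)] - poly over poly, x = (-3/8) from leading terms; C = 5/3 at k = 0.


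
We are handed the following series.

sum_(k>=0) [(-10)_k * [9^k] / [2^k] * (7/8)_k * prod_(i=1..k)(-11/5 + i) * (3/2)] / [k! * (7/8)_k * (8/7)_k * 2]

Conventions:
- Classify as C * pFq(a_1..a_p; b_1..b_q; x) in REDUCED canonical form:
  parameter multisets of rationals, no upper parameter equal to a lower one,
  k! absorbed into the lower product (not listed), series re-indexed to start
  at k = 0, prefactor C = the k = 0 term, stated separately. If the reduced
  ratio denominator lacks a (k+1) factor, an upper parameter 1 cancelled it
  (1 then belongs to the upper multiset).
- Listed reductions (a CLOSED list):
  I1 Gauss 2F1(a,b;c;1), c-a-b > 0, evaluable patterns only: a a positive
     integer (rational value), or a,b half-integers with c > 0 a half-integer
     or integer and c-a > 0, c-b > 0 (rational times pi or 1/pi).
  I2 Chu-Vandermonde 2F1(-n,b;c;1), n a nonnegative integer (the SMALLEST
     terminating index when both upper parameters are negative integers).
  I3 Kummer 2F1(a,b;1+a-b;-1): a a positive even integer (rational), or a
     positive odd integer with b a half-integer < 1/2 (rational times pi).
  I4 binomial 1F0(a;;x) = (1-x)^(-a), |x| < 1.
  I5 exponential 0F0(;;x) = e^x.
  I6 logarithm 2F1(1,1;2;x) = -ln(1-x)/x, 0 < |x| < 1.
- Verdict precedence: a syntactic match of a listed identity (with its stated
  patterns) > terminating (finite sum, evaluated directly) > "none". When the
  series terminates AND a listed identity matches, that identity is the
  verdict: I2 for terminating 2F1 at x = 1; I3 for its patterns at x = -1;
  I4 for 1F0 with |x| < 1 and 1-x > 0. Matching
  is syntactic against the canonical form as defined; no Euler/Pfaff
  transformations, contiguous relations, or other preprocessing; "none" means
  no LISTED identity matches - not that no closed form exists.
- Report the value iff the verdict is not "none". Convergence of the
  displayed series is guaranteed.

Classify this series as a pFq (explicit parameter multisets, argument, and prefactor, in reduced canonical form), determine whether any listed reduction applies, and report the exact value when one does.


Canonical form: C = 3/4 times 2F1 with upper {-10, -6/5}, lower {8/7}, x = 9/2. Verdict: terminating. (-10)_k vanishes past k = 10, leaving a 11-term sum, computed directly. Hence: 24636333884880587519283/155825120000000000000.

Key observation: x = (9/2) and the running product (prefactor 3/4) telescopes to a rising factorial.
Adjacent-term ratio: r(k) = (9/2) * (k-10) (k-6/5) / [(k+8/7) (k+1)] - rational in k. x = (9/2); t_0 = 3/4; negate the roots.


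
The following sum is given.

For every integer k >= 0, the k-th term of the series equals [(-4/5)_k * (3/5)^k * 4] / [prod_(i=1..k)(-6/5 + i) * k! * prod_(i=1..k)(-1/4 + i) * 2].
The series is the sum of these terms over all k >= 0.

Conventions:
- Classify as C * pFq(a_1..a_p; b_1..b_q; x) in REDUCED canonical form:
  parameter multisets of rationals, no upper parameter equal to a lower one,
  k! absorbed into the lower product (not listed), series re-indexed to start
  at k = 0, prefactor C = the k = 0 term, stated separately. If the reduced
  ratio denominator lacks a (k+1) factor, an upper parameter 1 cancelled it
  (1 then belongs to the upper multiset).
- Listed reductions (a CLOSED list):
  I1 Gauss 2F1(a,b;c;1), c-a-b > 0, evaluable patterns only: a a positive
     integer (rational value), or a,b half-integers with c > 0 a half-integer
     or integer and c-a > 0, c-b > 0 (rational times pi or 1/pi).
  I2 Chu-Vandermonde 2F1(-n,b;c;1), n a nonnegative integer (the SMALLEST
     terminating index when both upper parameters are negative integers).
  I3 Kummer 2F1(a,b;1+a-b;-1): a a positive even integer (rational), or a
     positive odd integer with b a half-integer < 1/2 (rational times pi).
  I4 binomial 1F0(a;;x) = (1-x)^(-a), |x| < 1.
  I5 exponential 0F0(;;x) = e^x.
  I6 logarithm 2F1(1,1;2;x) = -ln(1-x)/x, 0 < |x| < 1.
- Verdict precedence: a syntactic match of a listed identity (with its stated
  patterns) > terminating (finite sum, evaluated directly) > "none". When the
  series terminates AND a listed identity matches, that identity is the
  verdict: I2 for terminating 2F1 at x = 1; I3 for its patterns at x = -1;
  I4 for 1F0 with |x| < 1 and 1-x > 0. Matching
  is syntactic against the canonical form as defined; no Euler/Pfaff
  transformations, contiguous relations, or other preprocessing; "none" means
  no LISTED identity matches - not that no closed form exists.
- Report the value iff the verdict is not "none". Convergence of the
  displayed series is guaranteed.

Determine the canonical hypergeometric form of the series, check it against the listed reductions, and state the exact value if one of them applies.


x = 3/5 here; the reduced form reads 1F2, upper {-4/5}, lower {-1/5, 3/4}, C = 2. Verdict: none. Every listed pattern misses the 1F2 form at 3/5, upper {-4/5}.

Key step: from the first term 2: the constant factors (prefactor 2) combine into one prefactor.
Step ratio: r(k) = (3/5) * (k-4/5) / [(k-1/5) (k+3/4) (k+1)] ; factor over Q: parameters, x = (3/5), and C = 2.


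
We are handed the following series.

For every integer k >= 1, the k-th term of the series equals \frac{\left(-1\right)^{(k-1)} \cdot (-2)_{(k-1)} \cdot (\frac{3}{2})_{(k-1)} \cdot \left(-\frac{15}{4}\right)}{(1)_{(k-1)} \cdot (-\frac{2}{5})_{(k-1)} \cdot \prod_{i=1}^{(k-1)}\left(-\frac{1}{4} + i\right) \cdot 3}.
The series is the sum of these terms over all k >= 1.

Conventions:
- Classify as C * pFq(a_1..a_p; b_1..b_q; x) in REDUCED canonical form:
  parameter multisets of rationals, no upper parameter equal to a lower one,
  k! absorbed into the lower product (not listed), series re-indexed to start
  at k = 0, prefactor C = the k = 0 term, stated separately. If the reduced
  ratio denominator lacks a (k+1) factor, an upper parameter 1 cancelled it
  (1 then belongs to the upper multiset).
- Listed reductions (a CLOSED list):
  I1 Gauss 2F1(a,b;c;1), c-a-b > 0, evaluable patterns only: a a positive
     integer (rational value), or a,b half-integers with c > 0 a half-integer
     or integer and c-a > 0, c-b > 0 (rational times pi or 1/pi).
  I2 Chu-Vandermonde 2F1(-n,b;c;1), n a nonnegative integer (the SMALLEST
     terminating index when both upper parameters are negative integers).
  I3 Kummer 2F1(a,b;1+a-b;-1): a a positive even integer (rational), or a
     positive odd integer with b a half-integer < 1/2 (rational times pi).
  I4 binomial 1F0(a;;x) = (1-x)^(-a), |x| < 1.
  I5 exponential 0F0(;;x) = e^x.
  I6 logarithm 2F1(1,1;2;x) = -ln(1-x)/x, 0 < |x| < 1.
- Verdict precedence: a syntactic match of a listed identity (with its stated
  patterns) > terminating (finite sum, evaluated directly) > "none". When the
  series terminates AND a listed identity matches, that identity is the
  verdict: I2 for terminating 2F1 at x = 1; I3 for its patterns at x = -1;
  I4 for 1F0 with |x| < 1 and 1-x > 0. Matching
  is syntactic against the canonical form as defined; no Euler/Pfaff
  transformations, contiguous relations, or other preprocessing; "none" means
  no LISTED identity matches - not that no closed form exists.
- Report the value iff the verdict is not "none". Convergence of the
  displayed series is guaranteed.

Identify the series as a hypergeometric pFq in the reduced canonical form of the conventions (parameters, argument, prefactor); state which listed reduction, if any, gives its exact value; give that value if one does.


x = -1 here; the reduced form reads 2F2, upper {-2, \frac{3}{2}}, lower {-\frac{2}{5}, \frac{3}{4}}, C = -\frac{5}{4}. Verdict: terminating. (-2)_k vanishes past k = 2, leaving a 3-term sum, computed directly. Exact value: \frac{2195}{84}.

Structural cue: t_0 = -\frac{5}{4} here, and (1)_k (C = -5/4, x = -1) is k! itself.
Term ratio: r(k) = -1 * (k-2) (k+\frac{3}{2}) / [(k-\frac{2}{5}) (k+\frac{3}{4}) (k+1)] - rational in k. x = -1; t_0 = -\frac{5}{4}; negate the roots.


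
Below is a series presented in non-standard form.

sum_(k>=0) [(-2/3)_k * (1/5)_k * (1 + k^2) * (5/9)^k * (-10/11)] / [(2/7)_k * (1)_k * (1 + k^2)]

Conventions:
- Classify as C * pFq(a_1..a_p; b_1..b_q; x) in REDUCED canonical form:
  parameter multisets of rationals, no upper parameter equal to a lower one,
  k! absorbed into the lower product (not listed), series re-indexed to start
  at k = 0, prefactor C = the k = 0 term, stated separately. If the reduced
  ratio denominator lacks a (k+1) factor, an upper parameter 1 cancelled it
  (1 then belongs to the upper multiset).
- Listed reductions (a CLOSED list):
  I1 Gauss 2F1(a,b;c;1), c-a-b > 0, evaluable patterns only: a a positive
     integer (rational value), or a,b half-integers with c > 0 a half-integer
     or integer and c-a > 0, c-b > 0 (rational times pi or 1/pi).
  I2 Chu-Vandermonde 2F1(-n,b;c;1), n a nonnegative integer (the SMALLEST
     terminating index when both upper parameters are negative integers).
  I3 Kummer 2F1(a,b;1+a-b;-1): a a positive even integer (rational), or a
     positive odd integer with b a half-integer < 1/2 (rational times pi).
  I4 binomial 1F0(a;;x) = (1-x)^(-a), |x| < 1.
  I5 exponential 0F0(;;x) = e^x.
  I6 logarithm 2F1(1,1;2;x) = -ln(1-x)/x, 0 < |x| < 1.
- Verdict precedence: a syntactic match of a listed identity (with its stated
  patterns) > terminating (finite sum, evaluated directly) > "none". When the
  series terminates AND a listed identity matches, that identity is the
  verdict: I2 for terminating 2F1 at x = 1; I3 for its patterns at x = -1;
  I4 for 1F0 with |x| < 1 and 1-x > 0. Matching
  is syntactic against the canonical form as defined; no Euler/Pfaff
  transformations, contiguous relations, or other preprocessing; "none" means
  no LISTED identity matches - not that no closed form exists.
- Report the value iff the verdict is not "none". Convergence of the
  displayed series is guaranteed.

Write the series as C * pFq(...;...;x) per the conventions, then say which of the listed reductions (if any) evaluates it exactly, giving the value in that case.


Structural cue: t_0 = -10/11 here, and striking the common factor k^2 + 1 reduces the term (C = -10/11).
Adjacent-term ratio: r(k) = (5/9) * (k-2/3) (k+1/5) / [(k+2/7) (k+1)] - poly over poly, x = (5/9) from leading terms; C = -10/11 at k = 0.

Prefactor -10/11, argument 5/9: 2F1 with upper {-2/3, 1/5} over lower {2/7}. Verdict: none. No listed pattern accepts 2F1(-2/3, 1/5; 2/7; 5/9).


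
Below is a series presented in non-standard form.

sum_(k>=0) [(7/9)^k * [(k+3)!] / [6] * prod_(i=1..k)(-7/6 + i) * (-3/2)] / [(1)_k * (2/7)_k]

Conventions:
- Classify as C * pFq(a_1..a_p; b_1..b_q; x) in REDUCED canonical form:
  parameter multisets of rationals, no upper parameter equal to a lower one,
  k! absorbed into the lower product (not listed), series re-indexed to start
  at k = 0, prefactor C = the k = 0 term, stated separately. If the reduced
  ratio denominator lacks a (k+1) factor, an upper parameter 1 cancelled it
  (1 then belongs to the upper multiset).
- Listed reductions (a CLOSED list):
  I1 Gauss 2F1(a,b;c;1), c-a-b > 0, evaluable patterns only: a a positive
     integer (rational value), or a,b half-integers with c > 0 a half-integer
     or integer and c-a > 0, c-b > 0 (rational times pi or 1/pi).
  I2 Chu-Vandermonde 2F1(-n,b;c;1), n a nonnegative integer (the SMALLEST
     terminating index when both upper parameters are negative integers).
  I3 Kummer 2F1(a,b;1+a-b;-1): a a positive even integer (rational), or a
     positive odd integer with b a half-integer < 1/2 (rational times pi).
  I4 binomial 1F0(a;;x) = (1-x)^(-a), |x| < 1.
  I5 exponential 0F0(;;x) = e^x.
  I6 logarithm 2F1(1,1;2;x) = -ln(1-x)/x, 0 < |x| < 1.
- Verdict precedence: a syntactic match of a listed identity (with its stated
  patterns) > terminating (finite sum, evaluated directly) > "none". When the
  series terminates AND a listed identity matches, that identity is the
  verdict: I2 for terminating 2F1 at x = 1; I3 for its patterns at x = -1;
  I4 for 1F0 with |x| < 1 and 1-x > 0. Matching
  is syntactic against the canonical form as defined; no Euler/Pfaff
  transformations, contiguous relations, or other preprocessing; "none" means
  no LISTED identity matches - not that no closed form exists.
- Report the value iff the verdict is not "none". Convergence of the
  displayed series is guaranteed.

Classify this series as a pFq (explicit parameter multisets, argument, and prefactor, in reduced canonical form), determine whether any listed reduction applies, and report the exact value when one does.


x = 7/9 here; the reduced form reads 2F1, upper {-1/6, 4}, lower {2/7}, C = -3/2. Verdict: none - at argument 7/9 the multisets {-1/6, 4} ; {2/7} match no listed identity.

The tell: t_0 = -3/2 here, and (1)_k (prefactor -3/2) is k! itself.
Ratio: r(k) = (7/9) * (k-1/6) (k+4) / [(k+2/7) (k+1)] - rational in k, leading ratio (7/9); with t_0 = -3/2, classification follows.


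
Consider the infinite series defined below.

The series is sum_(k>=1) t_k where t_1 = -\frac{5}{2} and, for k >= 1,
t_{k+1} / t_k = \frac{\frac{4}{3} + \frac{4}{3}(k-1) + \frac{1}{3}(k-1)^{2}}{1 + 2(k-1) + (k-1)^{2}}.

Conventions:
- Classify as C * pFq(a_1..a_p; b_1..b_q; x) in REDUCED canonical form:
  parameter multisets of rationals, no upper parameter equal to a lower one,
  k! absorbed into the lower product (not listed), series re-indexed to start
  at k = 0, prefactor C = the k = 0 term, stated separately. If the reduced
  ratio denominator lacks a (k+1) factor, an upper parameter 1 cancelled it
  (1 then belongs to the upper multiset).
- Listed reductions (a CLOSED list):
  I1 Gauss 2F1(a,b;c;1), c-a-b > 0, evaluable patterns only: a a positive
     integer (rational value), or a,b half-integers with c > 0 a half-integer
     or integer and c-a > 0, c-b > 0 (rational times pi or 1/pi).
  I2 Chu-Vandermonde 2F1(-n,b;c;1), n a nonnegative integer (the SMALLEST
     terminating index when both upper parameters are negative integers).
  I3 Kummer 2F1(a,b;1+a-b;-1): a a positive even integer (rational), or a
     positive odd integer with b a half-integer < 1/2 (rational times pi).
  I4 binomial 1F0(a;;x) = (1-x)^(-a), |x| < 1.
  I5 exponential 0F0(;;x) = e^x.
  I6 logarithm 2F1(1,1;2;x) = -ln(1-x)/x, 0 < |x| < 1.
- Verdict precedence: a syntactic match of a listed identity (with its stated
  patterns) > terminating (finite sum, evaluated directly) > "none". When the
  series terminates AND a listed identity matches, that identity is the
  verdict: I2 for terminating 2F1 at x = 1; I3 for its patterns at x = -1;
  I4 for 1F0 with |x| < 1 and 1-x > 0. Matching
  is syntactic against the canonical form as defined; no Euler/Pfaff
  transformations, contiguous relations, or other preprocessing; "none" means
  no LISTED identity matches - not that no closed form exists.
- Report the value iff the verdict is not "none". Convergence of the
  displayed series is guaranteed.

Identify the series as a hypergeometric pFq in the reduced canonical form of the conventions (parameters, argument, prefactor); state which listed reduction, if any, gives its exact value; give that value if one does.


Reduced: x = \frac{1}{3}, 2F1, upper = {2, 2}, lower = {1}, C = -\frac{5}{2}. Verdict: none - this 2F1 at x = \frac{1}{3} matches no listed pattern, and upper {2, 2} holds no stopper.

Key observation: from the first term -\frac{5}{2}: factor the ratio over Q (prefactor -5/2): negated roots = parameters.
Term ratio: r(k) = \frac{1}{3} * (k+2) (k+2) / [(k+1) (k+1)] - poly over poly, x = \frac{1}{3} from leading terms; C = -\frac{5}{2} at k = 0.


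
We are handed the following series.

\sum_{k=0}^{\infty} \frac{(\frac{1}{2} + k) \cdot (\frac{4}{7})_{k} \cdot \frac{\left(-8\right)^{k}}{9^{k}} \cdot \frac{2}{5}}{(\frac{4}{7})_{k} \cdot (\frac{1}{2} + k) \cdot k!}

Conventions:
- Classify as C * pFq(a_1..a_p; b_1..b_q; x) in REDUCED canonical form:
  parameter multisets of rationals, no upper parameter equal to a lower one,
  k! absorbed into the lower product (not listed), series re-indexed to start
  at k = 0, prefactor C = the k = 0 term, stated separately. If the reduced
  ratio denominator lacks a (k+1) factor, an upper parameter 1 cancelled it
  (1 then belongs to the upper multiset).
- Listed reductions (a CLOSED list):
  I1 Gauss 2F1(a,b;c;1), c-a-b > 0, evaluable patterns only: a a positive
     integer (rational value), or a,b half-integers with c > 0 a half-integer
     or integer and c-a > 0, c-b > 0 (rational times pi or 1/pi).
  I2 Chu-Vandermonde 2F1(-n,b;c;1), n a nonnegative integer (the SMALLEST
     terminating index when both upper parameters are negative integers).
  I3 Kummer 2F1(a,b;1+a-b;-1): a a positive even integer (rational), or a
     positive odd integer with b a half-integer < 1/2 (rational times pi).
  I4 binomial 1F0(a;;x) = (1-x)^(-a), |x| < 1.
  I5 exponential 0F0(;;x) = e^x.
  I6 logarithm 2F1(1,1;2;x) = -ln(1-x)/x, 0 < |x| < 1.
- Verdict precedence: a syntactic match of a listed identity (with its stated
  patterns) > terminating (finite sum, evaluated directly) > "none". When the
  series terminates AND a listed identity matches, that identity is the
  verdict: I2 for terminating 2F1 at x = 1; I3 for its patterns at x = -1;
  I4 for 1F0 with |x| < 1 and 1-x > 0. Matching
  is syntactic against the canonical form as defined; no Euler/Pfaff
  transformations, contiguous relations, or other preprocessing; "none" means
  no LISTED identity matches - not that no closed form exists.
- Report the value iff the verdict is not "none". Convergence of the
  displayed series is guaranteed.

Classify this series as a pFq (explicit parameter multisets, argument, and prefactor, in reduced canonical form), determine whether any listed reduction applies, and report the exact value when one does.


At argument -\frac{8}{9}: a 0F0 with upper {-}, lower {-}, scaled by C = \frac{2}{5}. Verdict: exponential (I5) matches (the 0F0 exponential series at x = -\frac{8}{9}). Sum: \frac{2}{5} \cdot e^{-\frac{8}{9}}.

First insight: t_0 being \frac{2}{5}, the parameter 4/7 appears in both the upper and lower lists and cancels (alongside the other common factor).
Consecutive-term ratio: r(k) = -\frac{8}{9} * 1 / [(k+1)] - rational in k, leading ratio -\frac{8}{9}; with t_0 = \frac{2}{5}, classification follows.


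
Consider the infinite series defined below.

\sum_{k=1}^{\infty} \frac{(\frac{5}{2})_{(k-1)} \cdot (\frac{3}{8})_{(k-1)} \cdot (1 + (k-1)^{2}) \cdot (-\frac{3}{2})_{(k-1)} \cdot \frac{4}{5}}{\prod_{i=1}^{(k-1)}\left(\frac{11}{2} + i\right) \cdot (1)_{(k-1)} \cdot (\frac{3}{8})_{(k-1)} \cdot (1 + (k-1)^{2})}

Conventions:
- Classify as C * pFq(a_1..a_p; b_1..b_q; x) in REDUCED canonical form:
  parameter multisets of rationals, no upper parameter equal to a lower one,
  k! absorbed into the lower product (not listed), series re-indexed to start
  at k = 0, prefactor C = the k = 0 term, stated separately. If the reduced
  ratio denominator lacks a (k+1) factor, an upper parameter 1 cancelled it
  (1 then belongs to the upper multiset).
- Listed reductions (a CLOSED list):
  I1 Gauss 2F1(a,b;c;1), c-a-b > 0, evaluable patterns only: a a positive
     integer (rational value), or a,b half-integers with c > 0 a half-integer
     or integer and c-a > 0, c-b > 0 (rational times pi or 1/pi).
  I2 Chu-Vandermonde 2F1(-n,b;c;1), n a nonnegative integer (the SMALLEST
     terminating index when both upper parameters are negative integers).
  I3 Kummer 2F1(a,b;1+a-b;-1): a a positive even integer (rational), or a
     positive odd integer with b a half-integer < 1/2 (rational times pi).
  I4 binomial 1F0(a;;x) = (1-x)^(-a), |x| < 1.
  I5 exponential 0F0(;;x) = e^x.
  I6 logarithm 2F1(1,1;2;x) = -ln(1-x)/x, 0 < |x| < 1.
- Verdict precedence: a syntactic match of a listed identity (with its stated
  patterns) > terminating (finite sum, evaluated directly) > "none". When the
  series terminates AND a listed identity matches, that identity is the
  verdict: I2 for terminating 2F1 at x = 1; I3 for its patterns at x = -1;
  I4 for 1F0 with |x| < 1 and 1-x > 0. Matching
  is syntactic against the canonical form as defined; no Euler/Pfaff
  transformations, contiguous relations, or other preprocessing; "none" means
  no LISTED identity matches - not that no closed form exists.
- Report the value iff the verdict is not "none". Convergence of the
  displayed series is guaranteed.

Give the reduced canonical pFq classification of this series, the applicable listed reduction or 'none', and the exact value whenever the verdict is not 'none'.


This is \frac{4}{5} * 2F1(-\frac{3}{2}, \frac{5}{2}; \frac{13}{2}; 1) in reduced canonical form. Verdict (x = 1): Gauss's theorem I1 (half-integer case) applies (x = 1; upper {-\frac{3}{2}, \frac{5}{2}} half-integers, c = \frac{13}{2} in the evaluable pattern). Value: \frac{2079}{16384} \cdot \pi.

Key step: t_0 = \frac{4}{5} here, and striking the common factor k^2 + 1 reduces the term (C = 4/5).
Adjacent-term ratio: r(k) = 1 * (k-\frac{3}{2}) (k+\frac{5}{2}) / [(k+\frac{13}{2}) (k+1)] ; factor over Q: parameters, x = 1, and C = \frac{4}{5}.
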